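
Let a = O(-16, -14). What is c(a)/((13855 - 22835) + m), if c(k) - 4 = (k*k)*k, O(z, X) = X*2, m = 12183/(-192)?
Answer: 468224/192927 ≈ 2.4269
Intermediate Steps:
m = -4061/64 (m = 12183*(-1/192) = -4061/64 ≈ -63.453)
O(z, X) = 2*X
a = -28 (a = 2*(-14) = -28)
c(k) = 4 + k**3 (c(k) = 4 + (k*k)*k = 4 + k**2*k = 4 + k**3)
c(a)/((13855 - 22835) + m) = (4 + (-28)**3)/((13855 - 22835) - 4061/64) = (4 - 21952)/(-8980 - 4061/64) = -21948/(-578781/64) = -21948*(-64/578781) = 468224/192927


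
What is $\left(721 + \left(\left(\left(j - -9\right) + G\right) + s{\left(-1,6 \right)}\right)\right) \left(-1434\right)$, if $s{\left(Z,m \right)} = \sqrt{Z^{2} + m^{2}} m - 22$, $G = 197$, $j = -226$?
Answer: $-973686 - 8604 \sqrt{37} \approx -1.026 \cdot 10^{6}$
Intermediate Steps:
$s{\left(Z,m \right)} = -22 + m \sqrt{Z^{2} + m^{2}}$ ($s{\left(Z,m \right)} = m \sqrt{Z^{2} + m^{2}} - 22 = -22 + m \sqrt{Z^{2} + m^{2}}$)
$\left(721 + \left(\left(\left(j - -9\right) + G\right) + s{\left(-1,6 \right)}\right)\right) \left(-1434\right) = \left(721 + \left(\left(\left(-226 - -9\right) + 197\right) - \left(22 - 6 \sqrt{\left(-1\right)^{2} + 6^{2}}\right)\right)\right) \left(-1434\right) = \left(721 + \left(\left(\left(-226 + 9\right) + 197\right) - \left(22 - 6 \sqrt{1 + 36}\right)\right)\right) \left(-1434\right) = \left(721 + \left(\left(-217 + 197\right) - \left(22 - 6 \sqrt{37}\right)\right)\right) \left(-1434\right) = \left(721 - \left(42 - 6 \sqrt{37}\right)\right) \left(-1434\right) = \left(679 + 6 \sqrt{37}\right) \left(-1434\right) = -973686 - 8604 \sqrt{37}$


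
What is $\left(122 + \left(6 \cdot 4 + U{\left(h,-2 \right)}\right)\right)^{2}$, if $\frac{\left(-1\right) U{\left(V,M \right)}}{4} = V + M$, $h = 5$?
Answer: $17956$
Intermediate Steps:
$U{\left(V,M \right)} = - 4 M - 4 V$ ($U{\left(V,M \right)} = - 4 \left(V + M\right) = - 4 \left(M + V\right) = - 4 M - 4 V$)
$\left(122 + \left(6 \cdot 4 + U{\left(h,-2 \right)}\right)\right)^{2} = \left(122 + \left(6 \cdot 4 - 12\right)\right)^{2} = \left(122 + \left(24 + \left(8 - 20\right)\right)\right)^{2} = \left(122 + \left(24 - 12\right)\right)^{2} = \left(122 + 12\right)^{2} = 134^{2} = 17956$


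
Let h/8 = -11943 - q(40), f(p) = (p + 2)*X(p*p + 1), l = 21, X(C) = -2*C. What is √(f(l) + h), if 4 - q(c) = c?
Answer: 2*I*√28897 ≈ 339.98*I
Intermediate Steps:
q(c) = 4 - c
f(p) = (-2 - 2*p²)*(2 + p) (f(p) = (p + 2)*(-2*(p*p + 1)) = (2 + p)*(-2*(p² + 1)) = (2 + p)*(-2*(1 + p²)) = (2 + p)*(-2 - 2*p²) = (-2 - 2*p²)*(2 + p))
h = -95256 (h = 8*(-11943 - (4 - 1*40)) = 8*(-11943 - (4 - 40)) = 8*(-11943 - 1*(-36)) = 8*(-11943 + 36) = 8*(-11907) = -95256)
√(f(l) + h) = √(2*(-1 - 1*21²)*(2 + 21) - 95256) = √(2*(-1 - 1*441)*23 - 95256) = √(2*(-1 - 441)*23 - 95256) = √(2*(-442)*23 - 95256) = √(-20332 - 95256) = √(-115588) = 2*I*√28897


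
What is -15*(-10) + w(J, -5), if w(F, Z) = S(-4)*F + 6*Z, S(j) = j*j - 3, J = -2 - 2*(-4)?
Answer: 198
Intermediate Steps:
J = 6 (J = -2 + 8 = 6)
S(j) = -3 + j² (S(j) = j² - 3 = -3 + j²)
w(F, Z) = 6*Z + 13*F (w(F, Z) = (-3 + (-4)²)*F + 6*Z = (-3 + 16)*F + 6*Z = 13*F + 6*Z = 6*Z + 13*F)
-15*(-10) + w(J, -5) = -15*(-10) + (6*(-5) + 13*6) = 150 + (-30 + 78) = 150 + 48 = 198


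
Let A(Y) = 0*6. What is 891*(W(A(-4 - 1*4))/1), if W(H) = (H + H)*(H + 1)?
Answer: 0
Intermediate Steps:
A(Y) = 0
W(H) = 2*H*(1 + H) (W(H) = (2*H)*(1 + H) = 2*H*(1 + H))
891*(W(A(-4 - 1*4))/1) = 891*((2*0*(1 + 0))/1) = 891*((2*0*1)*1) = 891*(0*1) = 891*0 = 0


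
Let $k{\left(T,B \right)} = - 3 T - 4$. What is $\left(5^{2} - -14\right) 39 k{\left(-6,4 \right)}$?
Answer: $21294$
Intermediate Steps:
$k{\left(T,B \right)} = -4 - 3 T$
$\left(5^{2} - -14\right) 39 k{\left(-6,4 \right)} = \left(5^{2} - -14\right) 39 \left(-4 - -18\right) = \left(25 + 14\right) 39 \left(-4 + 18\right) = 39 \cdot 39 \cdot 14 = 1521 \cdot 14 = 21294$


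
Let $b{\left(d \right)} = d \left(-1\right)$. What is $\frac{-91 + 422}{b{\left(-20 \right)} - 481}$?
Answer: $- \frac{331}{461} \approx -0.718$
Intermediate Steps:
$b{\left(d \right)} = - d$
$\frac{-91 + 422}{b{\left(-20 \right)} - 481} = \frac{-91 + 422}{\left(-1\right) \left(-20\right) - 481} = \frac{331}{20 - 481} = \frac{331}{-461} = 331 \left(- \frac{1}{461}\right) = - \frac{331}{461}$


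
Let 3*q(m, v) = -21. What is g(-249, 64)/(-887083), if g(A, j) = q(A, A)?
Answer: 7/887083 ≈ 7.8910e-6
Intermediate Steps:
q(m, v) = -7 (q(m, v) = (⅓)*(-21) = -7)
g(A, j) = -7
g(-249, 64)/(-887083) = -7/(-887083) = -7*(-1/887083) = 7/887083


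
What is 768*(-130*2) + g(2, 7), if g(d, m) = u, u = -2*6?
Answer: -199692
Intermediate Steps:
u = -12
g(d, m) = -12
768*(-130*2) + g(2, 7) = 768*(-130*2) - 12 = 768*(-260) - 12 = -199680 - 12 = -199692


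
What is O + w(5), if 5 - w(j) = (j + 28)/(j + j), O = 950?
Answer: 9517/10 ≈ 951.70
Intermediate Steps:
w(j) = 5 - (28 + j)/(2*j) (w(j) = 5 - (j + 28)/(j + j) = 5 - (28 + j)/(2*j))
O + w(5) = 950 + (9/2 - 14/5) = 950 + 17/10 = 9517/10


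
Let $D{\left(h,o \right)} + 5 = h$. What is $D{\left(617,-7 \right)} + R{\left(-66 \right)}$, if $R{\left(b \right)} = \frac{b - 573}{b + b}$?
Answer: $\frac{27141}{44} \approx 616.84$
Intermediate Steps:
$R{\left(b \right)} = \frac{-573 + b}{2 b}$
$D{\left(h,o \right)} = -5 + h$
$D{\left(617,-7 \right)} + R{\left(-66 \right)} = \left(-5 + 617\right) + \frac{-573 - 66}{2 \left(-66\right)} = 612 + \frac{1}{2} \left(- \frac{1}{66}\right) \left(-639\right) = 612 + \frac{213}{44} = \frac{27141}{44}$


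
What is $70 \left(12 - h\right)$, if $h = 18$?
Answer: $-420$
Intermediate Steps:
$70 \left(12 - h\right) = 70 \left(12 - 18\right) = 70 \left(-6\right) = -420$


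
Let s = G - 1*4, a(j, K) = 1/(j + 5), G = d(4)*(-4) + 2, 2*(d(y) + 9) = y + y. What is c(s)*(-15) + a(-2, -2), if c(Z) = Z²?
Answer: -14579/3 ≈ -4859.7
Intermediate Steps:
d(y) = -9 + y (d(y) = -9 + (y + y)/2 = -9 + (2*y)/2 = -9 + y)
G = 22 (G = (-9 + 4)*(-4) + 2 = -5*(-4) + 2 = 20 + 2 = 22)
a(j, K) = 1/(5 + j)
s = 18 (s = 22 - 1*4 = 22 - 4 = 18)
c(s)*(-15) + a(-2, -2) = 18²*(-15) + 1/(5 - 2) = 324*(-15) + 1/3 = -4860 + ⅓ = -14579/3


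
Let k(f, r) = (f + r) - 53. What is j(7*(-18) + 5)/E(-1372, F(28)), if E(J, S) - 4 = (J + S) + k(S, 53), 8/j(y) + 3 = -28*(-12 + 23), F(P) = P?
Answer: 1/51004 ≈ 1.9606e-5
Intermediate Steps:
j(y) = -8/311 (j(y) = 8/(-3 - 28*(-12 + 23)) = 8/(-3 - 28*11) = 8/(-3 - 308) = 8/(-311) = 8*(-1/311) = -8/311)
k(f, r) = -53 + f + r
E(J, S) = 4 + J + 2*S (E(J, S) = 4 + ((J + S) + (-53 + S + 53)) = 4 + ((J + S) + S) = 4 + (J + 2*S) = 4 + J + 2*S)
j(7*(-18) + 5)/E(-1372, F(28)) = -8/(311*(4 - 1372 + 2*28)) = -8/(311*(4 - 1372 + 56)) = -8/311/(-1312) = -8/311*(-1/1312) = 1/51004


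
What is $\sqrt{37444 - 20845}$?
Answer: $\sqrt{16599} \approx 128.84$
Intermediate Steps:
$\sqrt{37444 - 20845} = \sqrt{16599}$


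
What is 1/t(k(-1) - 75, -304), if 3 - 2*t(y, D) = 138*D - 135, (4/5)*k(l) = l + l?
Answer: 1/21045 ≈ 4.7517e-5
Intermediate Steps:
k(l) = 5*l/2 (k(l) = 5*(l + l)/4 = 5*(2*l)/4 = 5*l/2)
t(y, D) = 69 - 69*D (t(y, D) = 3/2 - (138*D - 135)/2 = 3/2 - (-135 + 138*D)/2 = 3/2 + (135/2 - 69*D) = 69 - 69*D)
1/t(k(-1) - 75, -304) = 1/(69 - 69*(-304)) = 1/(69 + 20976) = 1/21045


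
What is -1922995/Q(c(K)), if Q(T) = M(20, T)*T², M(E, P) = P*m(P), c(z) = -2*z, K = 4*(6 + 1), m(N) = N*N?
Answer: 1922995/550731776 ≈ 0.0034917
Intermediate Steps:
m(N) = N²
K = 28 (K = 4*7 = 28)
M(E, P) = P³ (M(E, P) = P*P² = P³)
Q(T) = T⁵ (Q(T) = T³*T² = T⁵)
-1922995/Q(c(K)) = -1922995/((-2*28)⁵) = -1922995/((-56)⁵) = -1922995/(-550731776) = -1922995*(-1/550731776) = 1922995/550731776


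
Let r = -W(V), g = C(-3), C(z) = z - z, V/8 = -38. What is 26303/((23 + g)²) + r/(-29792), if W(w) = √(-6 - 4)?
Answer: 26303/529 + I*√10/29792 ≈ 49.722 + 0.00010615*I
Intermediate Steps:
V = -304 (V = 8*(-38) = -304)
C(z) = 0
g = 0
W(w) = I*√10 (W(w) = √(-10) = I*√10)
r = -I*√10 ≈ -3.1623*I
26303/((23 + g)²) + r/(-29792) = 26303/((23 + 0)²) - I*√10/(-29792) = 26303/(23²) - I*√10*(-1/29792) = 26303/529 + I*√10/29792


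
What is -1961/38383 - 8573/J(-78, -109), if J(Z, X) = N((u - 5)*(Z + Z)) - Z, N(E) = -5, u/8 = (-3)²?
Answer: -329200612/2801959 ≈ -117.49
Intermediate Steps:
u = 72 (u = 8*(-3)² = 8*9 = 72)
J(Z, X) = -5 - Z
-1961/38383 - 8573/J(-78, -109) = -1961/38383 - 8573/(-5 - 1*(-78)) = -1961*1/38383 - 8573/(-5 + 78) = -1961/38383 - 8573/73 = -329200612/2801959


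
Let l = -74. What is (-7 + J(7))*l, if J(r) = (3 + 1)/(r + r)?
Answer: 3478/7 ≈ 496.86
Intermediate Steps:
J(r) = 2/r (J(r) = 4/((2*r)) = 4*(1/(2*r)) = 2/r)
(-7 + J(7))*l = (-7 + 2/7)*(-74) = -47/7*(-74) = 3478/7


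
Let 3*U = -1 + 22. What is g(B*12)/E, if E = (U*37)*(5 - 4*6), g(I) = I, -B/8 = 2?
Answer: 192/4921 ≈ 0.039016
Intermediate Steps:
B = -16 (B = -8*2 = -16)
U = 7 (U = (-1 + 22)/3 = (⅓)*21 = 7)
E = -4921 (E = (7*37)*(5 - 4*6) = 259*(5 - 24) = 259*(-19) = -4921)
g(B*12)/E = -16*12/(-4921) = -192*(-1/4921) = 192/4921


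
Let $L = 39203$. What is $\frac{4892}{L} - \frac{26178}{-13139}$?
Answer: $\frac{1090532122}{515088217} \approx 2.1172$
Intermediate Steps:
$\frac{4892}{L} - \frac{26178}{-13139} = \frac{4892}{39203} - \frac{26178}{-13139} = 4892 \cdot \frac{1}{39203} - - \frac{26178}{13139} = \frac{4892}{39203} + \frac{26178}{13139} = \frac{1090532122}{515088217}$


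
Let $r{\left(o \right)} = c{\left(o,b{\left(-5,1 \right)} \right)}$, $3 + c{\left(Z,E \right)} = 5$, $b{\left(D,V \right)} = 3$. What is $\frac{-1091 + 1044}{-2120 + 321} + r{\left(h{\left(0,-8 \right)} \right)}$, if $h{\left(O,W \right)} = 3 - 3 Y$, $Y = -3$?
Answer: $\frac{3645}{1799} \approx 2.0261$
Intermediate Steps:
$h{\left(O,W \right)} = 12$ ($h{\left(O,W \right)} = 3 - -9 = 3 + 9 = 12$)
$c{\left(Z,E \right)} = 2$ ($c{\left(Z,E \right)} = -3 + 5 = 2$)
$r{\left(o \right)} = 2$
$\frac{-1091 + 1044}{-2120 + 321} + r{\left(h{\left(0,-8 \right)} \right)} = \frac{-1091 + 1044}{-2120 + 321} + 2 = - \frac{47}{-1799} + 2 = \left(-47\right) \left(- \frac{1}{1799}\right) + 2 = \frac{47}{1799} + 2 = \frac{3645}{1799}$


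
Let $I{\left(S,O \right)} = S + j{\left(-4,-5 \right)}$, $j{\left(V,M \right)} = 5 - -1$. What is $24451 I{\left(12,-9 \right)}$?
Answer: $440118$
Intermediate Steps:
$j{\left(V,M \right)} = 6$ ($j{\left(V,M \right)} = 5 + 1 = 6$)
$I{\left(S,O \right)} = 6 + S$ ($I{\left(S,O \right)} = S + 6 = 6 + S$)
$24451 I{\left(12,-9 \right)} = 24451 \left(6 + 12\right) = 24451 \cdot 18 = 440118$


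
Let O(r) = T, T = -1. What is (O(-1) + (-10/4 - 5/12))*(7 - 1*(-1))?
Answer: -94/3 ≈ -31.333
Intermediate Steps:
O(r) = -1
(O(-1) + (-10/4 - 5/12))*(7 - 1*(-1)) = (-1 + (-10/4 - 5/12))*(7 - 1*(-1)) = (-1 + (-10*1/4 - 5*1/12))*(7 + 1) = (-1 + (-5/2 - 5/12))*8 = (-1 - 35/12)*8 = -47/12*8 = -94/3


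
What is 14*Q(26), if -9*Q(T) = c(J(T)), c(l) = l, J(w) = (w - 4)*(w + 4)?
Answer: -3080/3 ≈ -1026.7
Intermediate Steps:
J(w) = (-4 + w)*(4 + w)
Q(T) = 16/9 - T²/9 (Q(T) = -(-16 + T²)/9 = 16/9 - T²/9)
14*Q(26) = 14*(16/9 - ⅑*26²) = 14*(16/9 - ⅑*676) = 14*(16/9 - 676/9) = 14*(-220/3) = -3080/3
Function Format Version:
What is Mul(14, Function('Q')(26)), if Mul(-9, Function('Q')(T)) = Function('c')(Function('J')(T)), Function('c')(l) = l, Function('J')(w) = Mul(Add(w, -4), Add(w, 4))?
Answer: Rational(-3080, 3) ≈ -1026.7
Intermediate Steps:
Function('J')(w) = Mul(Add(-4, w), Add(4, w))
Function('Q')(T) = Add(Rational(16, 9), Mul(Rational(-1, 9), Pow(T, 2))) (Function('Q')(T) = Mul(Rational(-1, 9), Add(-16, Pow(T, 2))) = Add(Rational(16, 9), Mul(Rational(-1, 9), Pow(T, 2))))
Mul(14, Function('Q')(26)) = Mul(14, Add(Rational(16, 9), Mul(Rational(-1, 9), Pow(26, 2)))) = Mul(14, Add(Rational(16, 9), Mul(Rational(-1, 9), 676))) = Mul(14, Add(Rational(16, 9), Rational(-676, 9))) = Mul(14, Rational(-220, 3)) = Rational(-3080, 3)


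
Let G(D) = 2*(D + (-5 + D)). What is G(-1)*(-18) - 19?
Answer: 233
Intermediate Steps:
G(D) = -10 + 4*D (G(D) = 2*(-5 + 2*D) = -10 + 4*D)
G(-1)*(-18) - 19 = (-10 + 4*(-1))*(-18) - 19 = (-10 - 4)*(-18) - 19 = -14*(-18) - 19 = 252 - 19 = 233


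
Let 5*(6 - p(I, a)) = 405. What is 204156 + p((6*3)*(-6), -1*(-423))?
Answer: 204081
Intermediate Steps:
p(I, a) = -75 (p(I, a) = 6 - ⅕*405 = 6 - 81 = -75)
204156 + p((6*3)*(-6), -1*(-423)) = 204156 - 75 = 204081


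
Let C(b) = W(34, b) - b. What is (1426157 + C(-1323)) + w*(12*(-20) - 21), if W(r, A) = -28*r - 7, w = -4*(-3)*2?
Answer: 1420257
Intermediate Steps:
w = 24 (w = 12*2 = 24)
W(r, A) = -7 - 28*r
C(b) = -959 - b (C(b) = (-7 - 28*34) - b = (-7 - 952) - b = -959 - b)
(1426157 + C(-1323)) + w*(12*(-20) - 21) = (1426157 + (-959 - 1*(-1323))) + 24*(12*(-20) - 21) = (1426157 + (-959 + 1323)) + 24*(-240 - 21) = (1426157 + 364) + 24*(-261) = 1426521 - 6264 = 1420257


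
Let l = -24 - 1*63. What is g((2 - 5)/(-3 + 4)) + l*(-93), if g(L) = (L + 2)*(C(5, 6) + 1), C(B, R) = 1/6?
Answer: 48539/6 ≈ 8089.8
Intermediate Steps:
l = -87 (l = -24 - 63 = -87)
C(B, R) = ⅙
g(L) = 7/3 + 7*L/6 (g(L) = (L + 2)*(⅙ + 1) = (2 + L)*(7/6) = 7/3 + 7*L/6)
g((2 - 5)/(-3 + 4)) + l*(-93) = (7/3 + 7*((2 - 5)/(-3 + 4))/6) - 87*(-93) = (7/3 + 7*(-3/1)/6) + 8091 = (7/3 + 7*(-3*1)/6) + 8091 = (7/3 + (7/6)*(-3)) + 8091 = (7/3 - 7/2) + 8091 = -7/6 + 8091 = 48539/6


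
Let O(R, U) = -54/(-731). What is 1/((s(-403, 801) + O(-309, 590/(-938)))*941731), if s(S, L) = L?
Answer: 731/551463547635 ≈ 1.3256e-9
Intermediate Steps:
O(R, U) = 54/731 (O(R, U) = -54*(-1/731) = 54/731)
1/((s(-403, 801) + O(-309, 590/(-938)))*941731) = 1/((801 + 54/731)*941731) = (1/941731)/(585585/731) = (731/585585)*(1/941731) = 731/551463547635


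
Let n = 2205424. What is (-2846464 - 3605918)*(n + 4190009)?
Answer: -41265776771406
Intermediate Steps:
(-2846464 - 3605918)*(n + 4190009) = (-2846464 - 3605918)*(2205424 + 4190009) = -6452382*6395433 = -41265776771406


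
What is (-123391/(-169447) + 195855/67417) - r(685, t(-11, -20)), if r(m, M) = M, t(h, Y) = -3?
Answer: 75776518429/11423608399 ≈ 6.6333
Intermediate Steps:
(-123391/(-169447) + 195855/67417) - r(685, t(-11, -20)) = (-123391/(-169447) + 195855/67417) - 1*(-3) = (-123391*(-1/169447) + 195855*(1/67417)) + 3 = (123391/169447 + 195855/67417) + 3 = 41505693232/11423608399 + 3 = 75776518429/11423608399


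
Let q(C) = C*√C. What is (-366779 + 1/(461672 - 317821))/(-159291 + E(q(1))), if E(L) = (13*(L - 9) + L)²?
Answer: 26380762964/10694027191 ≈ 2.4669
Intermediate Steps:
q(C) = C^(3/2)
E(L) = (-117 + 14*L)² (E(L) = (13*(-9 + L) + L)² = ((-117 + 13*L) + L)² = (-117 + 14*L)²)
(-366779 + 1/(461672 - 317821))/(-159291 + E(q(1))) = (-366779 + 1/(461672 - 317821))/(-159291 + (-117 + 14*1^(3/2))²) = (-366779 + 1/143851)/(-159291 + (-117 + 14*1)²) = (-366779 + 1/143851)/(-159291 + (-117 + 14)²) = -52761525928/(143851*(-159291 + (-103)²)) = -52761525928/(143851*(-159291 + 10609)) = -52761525928/143851/(-148682) = -52761525928/143851*(-1/148682) = 26380762964/10694027191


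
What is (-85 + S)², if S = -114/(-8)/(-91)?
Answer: 960814009/132496 ≈ 7251.6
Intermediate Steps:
S = -57/364 (S = -114*(-⅛)*(-1/91) = (57/4)*(-1/91) = -57/364 ≈ -0.15659)
(-85 + S)² = (-85 - 57/364)² = (-30997/364)² = 960814009/132496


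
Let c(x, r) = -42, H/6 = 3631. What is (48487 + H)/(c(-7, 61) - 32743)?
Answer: -70273/32785 ≈ -2.1434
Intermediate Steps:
H = 21786 (H = 6*3631 = 21786)
(48487 + H)/(c(-7, 61) - 32743) = (48487 + 21786)/(-42 - 32743) = 70273/(-32785) = 70273*(-1/32785) = -70273/32785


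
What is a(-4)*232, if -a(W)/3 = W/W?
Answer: -696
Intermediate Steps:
a(W) = -3 (a(W) = -3*W/W = -3*1 = -3)
a(-4)*232 = -3*232 = -696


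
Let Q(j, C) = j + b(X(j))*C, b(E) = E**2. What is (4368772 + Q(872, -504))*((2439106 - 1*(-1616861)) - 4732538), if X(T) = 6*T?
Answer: 9331292706251292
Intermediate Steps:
Q(j, C) = j + 36*C*j**2 (Q(j, C) = j + (6*j)**2*C = j + (36*j**2)*C = j + 36*C*j**2)
(4368772 + Q(872, -504))*((2439106 - 1*(-1616861)) - 4732538) = (4368772 + 872*(1 + 36*(-504)*872))*((2439106 - 1*(-1616861)) - 4732538) = (4368772 + 872*(1 - 15821568))*((2439106 + 1616861) - 4732538) = (4368772 + 872*(-15821567))*(4055967 - 4732538) = (4368772 - 13796406424)*(-676571) = -13792037652*(-676571) = 9331292706251292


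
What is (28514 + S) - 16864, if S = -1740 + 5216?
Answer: 15126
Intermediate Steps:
S = 3476
(28514 + S) - 16864 = (28514 + 3476) - 16864 = 31990 - 16864 = 15126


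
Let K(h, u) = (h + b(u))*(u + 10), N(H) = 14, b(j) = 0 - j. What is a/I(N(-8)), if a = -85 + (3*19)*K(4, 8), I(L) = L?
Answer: -4189/14 ≈ -299.21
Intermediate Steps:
b(j) = -j
K(h, u) = (10 + u)*(h - u) (K(h, u) = (h - u)*(u + 10) = (h - u)*(10 + u) = (10 + u)*(h - u))
a = -4189 (a = -85 + (3*19)*(-1*8² - 10*8 + 10*4 + 4*8) = -85 + 57*(-1*64 - 80 + 40 + 32) = -85 + 57*(-64 - 80 + 40 + 32) = -85 + 57*(-72) = -85 - 4104 = -4189)
a/I(N(-8)) = -4189/14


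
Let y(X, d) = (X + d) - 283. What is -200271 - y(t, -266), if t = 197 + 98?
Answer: -200017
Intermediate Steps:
t = 295
y(X, d) = -283 + X + d
-200271 - y(t, -266) = -200271 - (-283 + 295 - 266) = -200271 - 1*(-254) = -200271 + 254 = -200017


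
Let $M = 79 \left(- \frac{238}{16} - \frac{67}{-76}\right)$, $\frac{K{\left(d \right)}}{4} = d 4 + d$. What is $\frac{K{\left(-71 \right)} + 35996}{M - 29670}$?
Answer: $- \frac{5255552}{4677873} \approx -1.1235$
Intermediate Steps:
$K{\left(d \right)} = 20 d$ ($K{\left(d \right)} = 4 \left(d 4 + d\right) = 4 \left(4 d + d\right) = 4 \cdot 5 d = 20 d$)
$M = - \frac{168033}{152}$ ($M = 79 \left(\left(-238\right) \frac{1}{16} - - \frac{67}{76}\right) = 79 \left(- \frac{119}{8} + \frac{67}{76}\right) = 79 \left(- \frac{2127}{152}\right) = - \frac{168033}{152} \approx -1105.5$)
$\frac{K{\left(-71 \right)} + 35996}{M - 29670} = \frac{20 \left(-71\right) + 35996}{- \frac{168033}{152} - 29670} = \frac{-1420 + 35996}{- \frac{4677873}{152}} = 34576 \left(- \frac{152}{4677873}\right) = - \frac{5255552}{4677873}$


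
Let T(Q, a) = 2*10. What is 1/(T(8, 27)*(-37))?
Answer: -1/740 ≈ -0.0013514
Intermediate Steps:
T(Q, a) = 20
1/(T(8, 27)*(-37)) = 1/(20*(-37)) = 1/(-740) = -1/740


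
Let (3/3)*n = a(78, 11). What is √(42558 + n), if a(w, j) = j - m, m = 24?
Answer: √42545 ≈ 206.26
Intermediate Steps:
a(w, j) = -24 + j (a(w, j) = j - 1*24 = j - 24 = -24 + j)
n = -13 (n = -24 + 11 = -13)
√(42558 + n) = √(42558 - 13) = √42545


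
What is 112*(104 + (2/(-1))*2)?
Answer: 11200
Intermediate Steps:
112*(104 + (2/(-1))*2) = 112*(104 + (2*(-1))*2) = 112*(104 - 2*2) = 112*(104 - 4) = 112*100 = 11200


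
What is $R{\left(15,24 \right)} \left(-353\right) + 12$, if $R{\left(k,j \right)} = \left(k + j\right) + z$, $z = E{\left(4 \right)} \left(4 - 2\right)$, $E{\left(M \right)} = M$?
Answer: $-16579$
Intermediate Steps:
$z = 8$ ($z = 4 \left(4 - 2\right) = 4 \cdot 2 = 8$)
$R{\left(k,j \right)} = 8 + j + k$ ($R{\left(k,j \right)} = \left(k + j\right) + 8 = \left(j + k\right) + 8 = 8 + j + k$)
$R{\left(15,24 \right)} \left(-353\right) + 12 = \left(8 + 24 + 15\right) \left(-353\right) + 12 = 47 \left(-353\right) + 12 = -16591 + 12 = -16579$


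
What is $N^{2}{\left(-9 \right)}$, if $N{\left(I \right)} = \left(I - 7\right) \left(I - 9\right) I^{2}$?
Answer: $544195584$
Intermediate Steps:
$N{\left(I \right)} = I^{2} \left(-9 + I\right) \left(-7 + I\right)$ ($N{\left(I \right)} = \left(-7 + I\right) \left(-9 + I\right) I^{2} = \left(-9 + I\right) \left(-7 + I\right) I^{2} = I^{2} \left(-9 + I\right) \left(-7 + I\right)$)
$N^{2}{\left(-9 \right)} = \left(\left(-9\right)^{2} \left(63 + \left(-9\right)^{2} - -144\right)\right)^{2} = \left(81 \left(63 + 81 + 144\right)\right)^{2} = \left(81 \cdot 288\right)^{2} = 23328^{2} = 544195584$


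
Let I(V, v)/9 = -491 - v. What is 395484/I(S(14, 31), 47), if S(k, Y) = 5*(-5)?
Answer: -65914/807 ≈ -81.678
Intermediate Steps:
S(k, Y) = -25
I(V, v) = -4419 - 9*v (I(V, v) = 9*(-491 - v) = -4419 - 9*v)
395484/I(S(14, 31), 47) = 395484/(-4419 - 9*47) = 395484/(-4419 - 423) = 395484/(-4842) = 395484*(-1/4842) = -65914/807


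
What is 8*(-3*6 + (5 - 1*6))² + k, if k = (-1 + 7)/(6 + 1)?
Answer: 20222/7 ≈ 2888.9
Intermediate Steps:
k = 6/7 ≈ 0.85714
8*(-3*6 + (5 - 1*6))² + k = 8*(-3*6 + (5 - 1*6))² + 6/7 = 8*(-18 + (5 - 6))² + 6/7 = 8*(-18 - 1)² + 6/7 = 8*(-19)² + 6/7 = 8*361 + 6/7 = 2888 + 6/7 = 20222/7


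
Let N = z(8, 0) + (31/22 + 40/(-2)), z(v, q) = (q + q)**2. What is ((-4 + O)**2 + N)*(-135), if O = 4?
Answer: 55215/22 ≈ 2509.8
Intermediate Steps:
z(v, q) = 4*q**2 (z(v, q) = (2*q)**2 = 4*q**2)
N = -409/22 (N = 4*0**2 + (31/22 + 40/(-2)) = 4*0 + (31*(1/22) + 40*(-1/2)) = 0 + (31/22 - 20) = 0 - 409/22 = -409/22 ≈ -18.591)
((-4 + O)**2 + N)*(-135) = ((-4 + 4)**2 - 409/22)*(-135) = (0**2 - 409/22)*(-135) = (0 - 409/22)*(-135) = -409/22*(-135) = 55215/22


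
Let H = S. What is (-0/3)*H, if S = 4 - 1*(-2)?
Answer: 0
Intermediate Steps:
S = 6 (S = 4 + 2 = 6)
H = 6
(-0/3)*H = -0/3*6 = -4*0*6 = 0*6 = 0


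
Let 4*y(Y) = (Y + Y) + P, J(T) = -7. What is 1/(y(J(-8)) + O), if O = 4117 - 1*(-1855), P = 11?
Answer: 4/23885 ≈ 0.00016747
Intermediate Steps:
y(Y) = 11/4 + Y/2 (y(Y) = ((Y + Y) + 11)/4 = (2*Y + 11)/4 = (11 + 2*Y)/4 = 11/4 + Y/2)
O = 5972 (O = 4117 + 1855 = 5972)
1/(y(J(-8)) + O) = 1/((11/4 + (1/2)*(-7)) + 5972) = 1/((11/4 - 7/2) + 5972) = 1/(-3/4 + 5972) = 1/(23885/4) = 4/23885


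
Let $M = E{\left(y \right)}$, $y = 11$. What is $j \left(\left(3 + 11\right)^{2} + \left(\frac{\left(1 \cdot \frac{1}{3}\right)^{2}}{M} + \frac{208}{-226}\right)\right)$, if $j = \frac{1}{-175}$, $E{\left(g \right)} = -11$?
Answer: $- \frac{311749}{279675} \approx -1.1147$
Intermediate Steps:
$j = - \frac{1}{175} \approx -0.0057143$
$M = -11$
$j \left(\left(3 + 11\right)^{2} + \left(\frac{\left(1 \cdot \frac{1}{3}\right)^{2}}{M} + \frac{208}{-226}\right)\right) = - \frac{\left(3 + 11\right)^{2} + \left(\frac{\left(1 \cdot \frac{1}{3}\right)^{2}}{-11} + \frac{208}{-226}\right)}{175} = - \frac{14^{2} + \left(\left(1 \cdot \frac{1}{3}\right)^{2} \left(- \frac{1}{11}\right) + 208 \left(- \frac{1}{226}\right)\right)}{175} = - \frac{196 - \left(\frac{104}{113} - \left(\frac{1}{3}\right)^{2} \left(- \frac{1}{11}\right)\right)}{175} = - \frac{196 + \left(\frac{1}{9} \left(- \frac{1}{11}\right) - \frac{104}{113}\right)}{175} = - \frac{196 - \frac{10409}{11187}}{175} = \left(- \frac{1}{175}\right) \frac{2182243}{11187} = - \frac{311749}{279675}$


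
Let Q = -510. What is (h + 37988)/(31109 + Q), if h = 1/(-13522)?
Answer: 513673735/413759678 ≈ 1.2415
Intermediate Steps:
h = -1/13522 ≈ -7.3954e-5
(h + 37988)/(31109 + Q) = (-1/13522 + 37988)/(31109 - 510) = (513673735/13522)/30599 = (513673735/13522)*(1/30599) = 513673735/413759678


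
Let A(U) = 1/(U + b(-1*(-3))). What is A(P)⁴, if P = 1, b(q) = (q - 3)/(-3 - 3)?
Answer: 1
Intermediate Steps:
b(q) = ½ - q/6 (b(q) = (-3 + q)/(-6) = (-3 + q)*(-⅙) = ½ - q/6)
A(U) = 1/U (A(U) = 1/(U + (½ - (-1)*(-3)/6)) = 1/(U + (½ - ⅙*3)) = 1/(U + (½ - ½)) = 1/(U + 0) = 1/U)
A(P)⁴ = (1/1)⁴ = 1⁴ = 1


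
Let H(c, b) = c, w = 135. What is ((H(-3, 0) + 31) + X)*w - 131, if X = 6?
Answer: 4459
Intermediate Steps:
((H(-3, 0) + 31) + X)*w - 131 = ((-3 + 31) + 6)*135 - 131 = (28 + 6)*135 - 131 = 34*135 - 131 = 4590 - 131 = 4459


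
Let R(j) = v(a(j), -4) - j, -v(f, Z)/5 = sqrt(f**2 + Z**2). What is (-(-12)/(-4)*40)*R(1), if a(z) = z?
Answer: 120 + 600*sqrt(17) ≈ 2593.9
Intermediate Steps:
v(f, Z) = -5*sqrt(Z**2 + f**2) (v(f, Z) = -5*sqrt(f**2 + Z**2) = -5*sqrt(Z**2 + f**2))
R(j) = -j - 5*sqrt(16 + j**2) (R(j) = -5*sqrt((-4)**2 + j**2) - j = -5*sqrt(16 + j**2) - j = -j - 5*sqrt(16 + j**2))
(-(-12)/(-4)*40)*R(1) = (-(-12)/(-4)*40)*(-1*1 - 5*sqrt(16 + 1**2)) = (-(-12)*(-1)/4*40)*(-1 - 5*sqrt(16 + 1)) = (-6*1/2*40)*(-1 - 5*sqrt(17)) = (-3*40)*(-1 - 5*sqrt(17)) = -120*(-1 - 5*sqrt(17)) = 120 + 600*sqrt(17)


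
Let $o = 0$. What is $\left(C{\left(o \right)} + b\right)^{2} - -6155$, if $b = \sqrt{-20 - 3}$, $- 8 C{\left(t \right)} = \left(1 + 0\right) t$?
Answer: $6132$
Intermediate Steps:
$C{\left(t \right)} = - \frac{t}{8}$ ($C{\left(t \right)} = - \frac{\left(1 + 0\right) t}{8} = - \frac{1 t}{8} = - \frac{t}{8}$)
$b = i \sqrt{23}$ ($b = \sqrt{-23} = i \sqrt{23} \approx 4.7958 i$)
$\left(C{\left(o \right)} + b\right)^{2} - -6155 = \left(\left(- \frac{1}{8}\right) 0 + i \sqrt{23}\right)^{2} - -6155 = \left(0 + i \sqrt{23}\right)^{2} + 6155 = \left(i \sqrt{23}\right)^{2} + 6155 = -23 + 6155 = 6132$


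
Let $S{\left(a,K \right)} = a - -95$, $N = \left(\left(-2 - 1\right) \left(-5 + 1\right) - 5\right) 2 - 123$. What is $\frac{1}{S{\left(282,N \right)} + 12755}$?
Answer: $\frac{1}{13132} \approx 7.615 \cdot 10^{-5}$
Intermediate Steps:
$N = -109$ ($N = \left(\left(-3\right) \left(-4\right) - 5\right) 2 - 123 = \left(12 - 5\right) 2 - 123 = 7 \cdot 2 - 123 = 14 - 123 = -109$)
$S{\left(a,K \right)} = 95 + a$ ($S{\left(a,K \right)} = a + 95 = 95 + a$)
$\frac{1}{S{\left(282,N \right)} + 12755} = \frac{1}{\left(95 + 282\right) + 12755} = \frac{1}{377 + 12755} = \frac{1}{13132}$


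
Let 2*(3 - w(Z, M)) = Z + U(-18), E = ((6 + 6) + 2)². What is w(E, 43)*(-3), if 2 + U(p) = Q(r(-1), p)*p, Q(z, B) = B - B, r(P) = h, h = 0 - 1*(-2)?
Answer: 282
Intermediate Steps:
h = 2 (h = 0 + 2 = 2)
E = 196 (E = (12 + 2)² = 14² = 196)
r(P) = 2
Q(z, B) = 0
U(p) = -2 (U(p) = -2 + 0*p = -2 + 0 = -2)
w(Z, M) = 4 - Z/2 (w(Z, M) = 3 - (Z - 2)/2 = 3 - (-2 + Z)/2 = 3 + (1 - Z/2) = 4 - Z/2)
w(E, 43)*(-3) = (4 - ½*196)*(-3) = (4 - 98)*(-3) = -94*(-3) = 282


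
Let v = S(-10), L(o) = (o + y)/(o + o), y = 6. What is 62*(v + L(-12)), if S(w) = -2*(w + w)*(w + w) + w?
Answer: -100409/2 ≈ -50205.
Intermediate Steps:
L(o) = (6 + o)/(2*o) (L(o) = (o + 6)/(o + o) = (6 + o)/((2*o)) = (6 + o)*(1/(2*o)) = (6 + o)/(2*o))
S(w) = w - 8*w**2 (S(w) = -2*2*w*2*w + w = -8*w**2 + w = w - 8*w**2)
v = -810 (v = -10*(1 - 8*(-10)) = -10*(1 + 80) = -10*81 = -810)
62*(v + L(-12)) = 62*(-810 + (1/2)*(6 - 12)/(-12)) = 62*(-810 + (1/2)*(-1/12)*(-6)) = 62*(-810 + 1/4) = 62*(-3239/4) = -100409/2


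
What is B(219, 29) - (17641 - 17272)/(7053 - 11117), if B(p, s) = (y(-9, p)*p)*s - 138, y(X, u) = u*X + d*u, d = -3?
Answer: -67830459855/4064 ≈ -1.6691e+7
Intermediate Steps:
y(X, u) = -3*u + X*u (y(X, u) = u*X - 3*u = X*u - 3*u = -3*u + X*u)
B(p, s) = -138 - 12*s*p**2 (B(p, s) = ((p*(-3 - 9))*p)*s - 138 = ((p*(-12))*p)*s - 138 = ((-12*p)*p)*s - 138 = (-12*p**2)*s - 138 = -12*s*p**2 - 138 = -138 - 12*s*p**2)
B(219, 29) - (17641 - 17272)/(7053 - 11117) = (-138 - 12*29*219**2) - (17641 - 17272)/(7053 - 11117) = (-138 - 12*29*47961) - 369/(-4064) = (-138 - 16690428) - 369*(-1)/4064 = -16690566 - 1*(-369/4064) = -16690566 + 369/4064 = -67830459855/4064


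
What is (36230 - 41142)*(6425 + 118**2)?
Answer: -99954288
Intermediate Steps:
(36230 - 41142)*(6425 + 118**2) = -4912*(6425 + 13924) = -4912*20349 = -99954288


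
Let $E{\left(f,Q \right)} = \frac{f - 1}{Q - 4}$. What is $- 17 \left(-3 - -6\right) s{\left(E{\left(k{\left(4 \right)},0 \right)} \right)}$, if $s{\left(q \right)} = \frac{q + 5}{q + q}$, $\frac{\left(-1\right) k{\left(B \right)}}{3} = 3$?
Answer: $- \frac{153}{2} \approx -76.5$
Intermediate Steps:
$k{\left(B \right)} = -9$ ($k{\left(B \right)} = \left(-3\right) 3 = -9$)
$E{\left(f,Q \right)} = \frac{-1 + f}{-4 + Q}$
$s{\left(q \right)} = \frac{5 + q}{2 q}$
$- 17 \left(-3 - -6\right) s{\left(E{\left(k{\left(4 \right)},0 \right)} \right)} = - 17 \left(-3 - -6\right) \frac{5 + \frac{-1 - 9}{-4 + 0}}{2 \frac{-1 - 9}{-4 + 0}} = - 17 \left(-3 + 6\right) \frac{5 + \frac{1}{-4} \left(-10\right)}{2 \frac{1}{-4} \left(-10\right)} = \left(-17\right) 3 \frac{5 - - \frac{5}{2}}{2 \left(\left(- \frac{1}{4}\right) \left(-10\right)\right)} = - 51 \frac{5 + \frac{5}{2}}{2 \cdot \frac{5}{2}} = - 51 \cdot \frac{1}{2} \cdot \frac{2}{5} \cdot \frac{15}{2} = \left(-51\right) \frac{3}{2} = - \frac{153}{2}$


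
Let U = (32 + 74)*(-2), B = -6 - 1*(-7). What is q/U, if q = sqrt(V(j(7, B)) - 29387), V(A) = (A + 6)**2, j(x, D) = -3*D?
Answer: -I*sqrt(29378)/212 ≈ -0.80849*I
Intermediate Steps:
B = 1 (B = -6 + 7 = 1)
V(A) = (6 + A)**2
U = -212 (U = 106*(-2) = -212)
q = I*sqrt(29378) (q = sqrt((6 - 3*1)**2 - 29387) = sqrt((6 - 3)**2 - 29387) = sqrt(3**2 - 29387) = sqrt(9 - 29387) = sqrt(-29378) = I*sqrt(29378) ≈ 171.4*I)
q/U = (I*sqrt(29378))/(-212) = (I*sqrt(29378))*(-1/212) = -I*sqrt(29378)/212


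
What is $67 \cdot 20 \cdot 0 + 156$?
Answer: $156$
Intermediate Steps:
$67 \cdot 20 \cdot 0 + 156 = 67 \cdot 0 + 156 = 0 + 156 = 156$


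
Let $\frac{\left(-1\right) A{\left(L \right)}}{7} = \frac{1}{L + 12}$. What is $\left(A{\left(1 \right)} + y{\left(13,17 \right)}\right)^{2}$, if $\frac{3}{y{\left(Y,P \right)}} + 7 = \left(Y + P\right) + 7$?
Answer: $\frac{3249}{16900} \approx 0.19225$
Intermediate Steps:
$y{\left(Y,P \right)} = \frac{3}{P + Y}$ ($y{\left(Y,P \right)} = \frac{3}{-7 + \left(\left(Y + P\right) + 7\right)} = \frac{3}{-7 + \left(\left(P + Y\right) + 7\right)} = \frac{3}{-7 + \left(7 + P + Y\right)} = \frac{3}{P + Y}$)
$A{\left(L \right)} = - \frac{7}{12 + L}$ ($A{\left(L \right)} = - \frac{7}{L + 12} = - \frac{7}{12 + L}$)
$\left(A{\left(1 \right)} + y{\left(13,17 \right)}\right)^{2} = \left(- \frac{7}{12 + 1} + \frac{3}{17 + 13}\right)^{2} = \left(- \frac{7}{13} + \frac{3}{30}\right)^{2} = \left(\left(-7\right) \frac{1}{13} + 3 \cdot \frac{1}{30}\right)^{2} = \left(- \frac{7}{13} + \frac{1}{10}\right)^{2} = \left(- \frac{57}{130}\right)^{2} = \frac{3249}{16900}$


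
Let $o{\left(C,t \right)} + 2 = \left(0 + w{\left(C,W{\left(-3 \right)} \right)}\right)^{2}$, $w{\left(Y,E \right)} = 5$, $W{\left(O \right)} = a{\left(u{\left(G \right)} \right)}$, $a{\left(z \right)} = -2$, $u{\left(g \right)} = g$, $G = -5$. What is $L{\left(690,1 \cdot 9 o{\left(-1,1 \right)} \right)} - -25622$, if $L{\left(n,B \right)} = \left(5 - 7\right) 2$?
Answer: $25618$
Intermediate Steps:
$W{\left(O \right)} = -2$
$o{\left(C,t \right)} = 23$ ($o{\left(C,t \right)} = -2 + \left(0 + 5\right)^{2} = -2 + 5^{2} = -2 + 25 = 23$)
$L{\left(n,B \right)} = -4$ ($L{\left(n,B \right)} = \left(-2\right) 2 = -4$)
$L{\left(690,1 \cdot 9 o{\left(-1,1 \right)} \right)} - -25622 = -4 - -25622 = -4 + 25622 = 25618$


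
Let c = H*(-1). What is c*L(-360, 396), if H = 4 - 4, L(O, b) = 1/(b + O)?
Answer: 0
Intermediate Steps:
L(O, b) = 1/(O + b)
H = 0
c = 0 (c = 0*(-1) = 0)
c*L(-360, 396) = 0/(-360 + 396) = 0/36 = 0*(1/36) = 0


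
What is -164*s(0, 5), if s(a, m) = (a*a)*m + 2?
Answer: -328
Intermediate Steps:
s(a, m) = 2 + m*a² (s(a, m) = a²*m + 2 = m*a² + 2 = 2 + m*a²)
-164*s(0, 5) = -164*(2 + 5*0²) = -164*(2 + 5*0) = -164*(2 + 0) = -164*2 = -328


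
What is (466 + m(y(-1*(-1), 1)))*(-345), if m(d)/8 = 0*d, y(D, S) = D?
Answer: -160770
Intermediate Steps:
m(d) = 0 (m(d) = 8*(0*d) = 8*0 = 0)
(466 + m(y(-1*(-1), 1)))*(-345) = (466 + 0)*(-345) = 466*(-345) = -160770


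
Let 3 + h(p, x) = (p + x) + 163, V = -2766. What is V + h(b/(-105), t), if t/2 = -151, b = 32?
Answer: -305372/105 ≈ -2908.3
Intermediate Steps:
t = -302 (t = 2*(-151) = -302)
h(p, x) = 160 + p + x (h(p, x) = -3 + ((p + x) + 163) = -3 + (163 + p + x) = 160 + p + x)
V + h(b/(-105), t) = -2766 + (160 + 32/(-105) - 302) = -2766 + (160 + 32*(-1/105) - 302) = -2766 + (160 - 32/105 - 302) = -2766 - 14942/105 = -305372/105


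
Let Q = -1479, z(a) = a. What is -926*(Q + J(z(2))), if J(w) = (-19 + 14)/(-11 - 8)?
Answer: 26016896/19 ≈ 1.3693e+6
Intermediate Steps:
J(w) = 5/19 (J(w) = -5/(-19) = -5*(-1/19) = 5/19)
-926*(Q + J(z(2))) = -926*(-1479 + 5/19) = -926*(-28096/19) = 26016896/19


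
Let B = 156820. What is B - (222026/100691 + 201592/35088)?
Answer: 4073707019575/25978278 ≈ 1.5681e+5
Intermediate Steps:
B - (222026/100691 + 201592/35088) = 156820 - (222026/100691 + 201592/35088) = 156820 - (222026*(1/100691) + 201592*(1/35088)) = 156820 - (222026/100691 + 25199/4386) = 156820 - 1*206536385/25978278 = 156820 - 206536385/25978278 = 4073707019575/25978278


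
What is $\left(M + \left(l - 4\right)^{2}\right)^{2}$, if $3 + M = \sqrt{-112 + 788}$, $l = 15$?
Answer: $20736$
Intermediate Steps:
$M = 23$ ($M = -3 + \sqrt{-112 + 788} = -3 + \sqrt{676} = -3 + 26 = 23$)
$\left(M + \left(l - 4\right)^{2}\right)^{2} = \left(23 + \left(15 - 4\right)^{2}\right)^{2} = \left(23 + 11^{2}\right)^{2} = \left(23 + 121\right)^{2} = 144^{2} = 20736$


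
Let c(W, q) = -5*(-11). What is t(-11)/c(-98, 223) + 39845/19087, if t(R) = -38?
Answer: 1466169/1049785 ≈ 1.3966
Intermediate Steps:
c(W, q) = 55
t(-11)/c(-98, 223) + 39845/19087 = -38/55 + 39845/19087 = 1466169/1049785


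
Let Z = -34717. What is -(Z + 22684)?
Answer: 12033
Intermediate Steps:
-(Z + 22684) = -(-34717 + 22684) = -1*(-12033) = 12033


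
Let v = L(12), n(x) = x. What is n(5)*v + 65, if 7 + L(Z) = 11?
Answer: 85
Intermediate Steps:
L(Z) = 4 (L(Z) = -7 + 11 = 4)
v = 4
n(5)*v + 65 = 5*4 + 65 = 20 + 65 = 85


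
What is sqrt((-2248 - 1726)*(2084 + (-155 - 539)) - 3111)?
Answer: I*sqrt(5526971) ≈ 2351.0*I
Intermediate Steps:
sqrt((-2248 - 1726)*(2084 + (-155 - 539)) - 3111) = sqrt(-3974*(2084 - 694) - 3111) = sqrt(-3974*1390 - 3111) = sqrt(-5523860 - 3111) = sqrt(-5526971) = I*sqrt(5526971)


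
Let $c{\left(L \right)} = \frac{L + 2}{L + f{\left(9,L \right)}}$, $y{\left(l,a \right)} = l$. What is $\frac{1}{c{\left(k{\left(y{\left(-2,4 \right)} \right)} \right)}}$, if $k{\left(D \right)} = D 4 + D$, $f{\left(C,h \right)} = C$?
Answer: $\frac{1}{8} \approx 0.125$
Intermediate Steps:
$k{\left(D \right)} = 5 D$ ($k{\left(D \right)} = 4 D + D = 5 D$)
$c{\left(L \right)} = \frac{2 + L}{9 + L}$ ($c{\left(L \right)} = \frac{L + 2}{L + 9} = \frac{2 + L}{9 + L}$)
$\frac{1}{c{\left(k{\left(y{\left(-2,4 \right)} \right)} \right)}} = \frac{1}{\frac{1}{9 + 5 \left(-2\right)} \left(2 + 5 \left(-2\right)\right)} = \frac{1}{\frac{1}{9 - 10} \left(2 - 10\right)} = \frac{1}{\frac{1}{-1} \left(-8\right)} = \frac{1}{\left(-1\right) \left(-8\right)} = \frac{1}{8}$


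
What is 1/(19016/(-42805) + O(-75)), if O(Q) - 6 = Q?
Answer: -42805/2972561 ≈ -0.014400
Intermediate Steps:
O(Q) = 6 + Q
1/(19016/(-42805) + O(-75)) = 1/(19016/(-42805) + (6 - 75)) = 1/(19016*(-1/42805) - 69) = 1/(-19016/42805 - 69) = 1/(-2972561/42805) = -42805/2972561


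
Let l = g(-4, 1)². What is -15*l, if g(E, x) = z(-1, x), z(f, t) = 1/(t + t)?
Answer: -15/4 ≈ -3.7500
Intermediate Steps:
z(f, t) = 1/(2*t)
g(E, x) = 1/(2*x)
l = ¼ (l = ((½)/1)² = ((½)*1)² = (½)² = ¼ ≈ 0.25000)
-15*l = -15*¼ = -15/4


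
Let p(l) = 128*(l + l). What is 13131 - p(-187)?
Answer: 61003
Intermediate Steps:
p(l) = 256*l (p(l) = 128*(2*l) = 256*l)
13131 - p(-187) = 13131 - 256*(-187) = 13131 - 1*(-47872) = 13131 + 47872 = 61003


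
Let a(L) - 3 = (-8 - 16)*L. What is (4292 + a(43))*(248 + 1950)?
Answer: 7172074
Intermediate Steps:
a(L) = 3 - 24*L (a(L) = 3 + (-8 - 16)*L = 3 - 24*L)
(4292 + a(43))*(248 + 1950) = (4292 + (3 - 24*43))*(248 + 1950) = (4292 + (3 - 1032))*2198 = (4292 - 1029)*2198 = 3263*2198 = 7172074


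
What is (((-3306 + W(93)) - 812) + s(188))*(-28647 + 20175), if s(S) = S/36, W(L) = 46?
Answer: 103361224/3 ≈ 3.4454e+7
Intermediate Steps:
s(S) = S/36 (s(S) = S*(1/36) = S/36)
(((-3306 + W(93)) - 812) + s(188))*(-28647 + 20175) = (((-3306 + 46) - 812) + (1/36)*188)*(-28647 + 20175) = ((-3260 - 812) + 47/9)*(-8472) = (-4072 + 47/9)*(-8472) = -36601/9*(-8472) = 103361224/3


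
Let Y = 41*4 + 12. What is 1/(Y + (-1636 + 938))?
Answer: -1/522 ≈ -0.0019157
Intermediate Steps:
Y = 176 (Y = 164 + 12 = 176)
1/(Y + (-1636 + 938)) = 1/(176 + (-1636 + 938)) = 1/(176 - 698) = 1/(-522) = -1/522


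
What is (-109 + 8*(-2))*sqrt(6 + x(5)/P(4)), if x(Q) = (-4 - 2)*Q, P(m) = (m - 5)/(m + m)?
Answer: -125*sqrt(246) ≈ -1960.5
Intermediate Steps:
P(m) = (-5 + m)/(2*m) (P(m) = (-5 + m)/((2*m)) = (-5 + m)*(1/(2*m)) = (-5 + m)/(2*m))
x(Q) = -6*Q
(-109 + 8*(-2))*sqrt(6 + x(5)/P(4)) = (-109 + 8*(-2))*sqrt(6 + (-6*5)/(((1/2)*(-5 + 4)/4))) = (-109 - 16)*sqrt(6 - 30/((1/2)*(1/4)*(-1))) = -125*sqrt(6 - 30/(-1/8)) = -125*sqrt(6 - 30*(-8)) = -125*sqrt(6 + 240) = -125*sqrt(246)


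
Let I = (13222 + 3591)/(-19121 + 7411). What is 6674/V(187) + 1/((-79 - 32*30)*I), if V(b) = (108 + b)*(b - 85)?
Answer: 3439367777/15459805695 ≈ 0.22247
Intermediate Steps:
V(b) = (-85 + b)*(108 + b) (V(b) = (108 + b)*(-85 + b) = (-85 + b)*(108 + b))
I = -16813/11710 (I = 16813/(-11710) = 16813*(-1/11710) = -16813/11710 ≈ -1.4358)
6674/V(187) + 1/((-79 - 32*30)*I) = 6674/(-9180 + 187² + 23*187) + 1/((-79 - 32*30)*(-16813/11710)) = 6674/(-9180 + 34969 + 4301) - 11710/16813/(-79 - 960) = 6674/30090 - 11710/16813/(-1039) = 6674*(1/30090) - 1/1039*(-11710/16813) = 3337/15045 + 11710/17468707 = 3439367777/15459805695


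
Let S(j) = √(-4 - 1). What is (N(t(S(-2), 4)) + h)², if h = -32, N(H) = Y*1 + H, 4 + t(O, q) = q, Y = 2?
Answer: 900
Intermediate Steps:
S(j) = I*√5 (S(j) = √(-5) = I*√5)
t(O, q) = -4 + q
N(H) = 2 + H (N(H) = 2*1 + H = 2 + H)
(N(t(S(-2), 4)) + h)² = ((2 + (-4 + 4)) - 32)² = ((2 + 0) - 32)² = (2 - 32)² = (-30)² = 900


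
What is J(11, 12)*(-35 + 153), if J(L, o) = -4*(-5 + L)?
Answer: -2832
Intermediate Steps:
J(L, o) = 20 - 4*L
J(11, 12)*(-35 + 153) = (20 - 4*11)*(-35 + 153) = (20 - 44)*118 = -24*118 = -2832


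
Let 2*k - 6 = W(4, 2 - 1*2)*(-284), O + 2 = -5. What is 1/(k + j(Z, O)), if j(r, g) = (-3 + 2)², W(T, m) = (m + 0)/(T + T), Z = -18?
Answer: ¼ ≈ 0.25000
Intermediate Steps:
W(T, m) = m/(2*T) (W(T, m) = m/((2*T)) = m*(1/(2*T)) = m/(2*T))
O = -7 (O = -2 - 5 = -7)
k = 3 (k = 3 + (((½)*(2 - 1*2)/4)*(-284))/2 = 3 + (((½)*(2 - 2)*(¼))*(-284))/2 = 3 + (((½)*0*(¼))*(-284))/2 = 3 + (0*(-284))/2 = 3 + (½)*0 = 3 + 0 = 3)
j(r, g) = 1 (j(r, g) = (-1)² = 1)
1/(k + j(Z, O)) = 1/(3 + 1) = 1/4 = ¼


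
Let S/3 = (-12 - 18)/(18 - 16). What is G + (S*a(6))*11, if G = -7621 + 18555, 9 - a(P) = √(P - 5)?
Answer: 6974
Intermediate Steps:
a(P) = 9 - √(-5 + P) (a(P) = 9 - √(P - 5) = 9 - √(-5 + P))
S = -45 (S = 3*((-12 - 18)/(18 - 16)) = 3*(-30/2) = 3*(-30*½) = 3*(-15) = -45)
G = 10934
G + (S*a(6))*11 = 10934 - 45*(9 - √(-5 + 6))*11 = 10934 - 45*(9 - √1)*11 = 10934 - 45*(9 - 1*1)*11 = 10934 - 45*(9 - 1)*11 = 10934 - 45*8*11 = 10934 - 360*11 = 10934 - 3960 = 6974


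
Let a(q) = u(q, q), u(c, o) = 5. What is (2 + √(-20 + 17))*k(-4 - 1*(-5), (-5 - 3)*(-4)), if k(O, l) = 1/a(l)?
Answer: ⅖ + I*√3/5 ≈ 0.4 + 0.34641*I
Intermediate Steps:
a(q) = 5
k(O, l) = ⅕ (k(O, l) = 1/5 = ⅕)
(2 + √(-20 + 17))*k(-4 - 1*(-5), (-5 - 3)*(-4)) = (2 + √(-20 + 17))*(⅕) = (2 + √(-3))*(⅕) = (2 + I*√3)*(⅕) = ⅖ + I*√3/5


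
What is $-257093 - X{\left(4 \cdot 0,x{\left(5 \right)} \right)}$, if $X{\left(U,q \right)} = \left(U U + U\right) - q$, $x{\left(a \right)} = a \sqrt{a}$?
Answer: $-257093 + 5 \sqrt{5} \approx -2.5708 \cdot 10^{5}$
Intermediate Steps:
$x{\left(a \right)} = a^{\frac{3}{2}}$
$X{\left(U,q \right)} = U + U^{2} - q$ ($X{\left(U,q \right)} = \left(U^{2} + U\right) - q = \left(U + U^{2}\right) - q = U + U^{2} - q$)
$-257093 - X{\left(4 \cdot 0,x{\left(5 \right)} \right)} = -257093 - \left(4 \cdot 0 + \left(4 \cdot 0\right)^{2} - 5^{\frac{3}{2}}\right) = -257093 - \left(0 + 0^{2} - 5 \sqrt{5}\right) = -257093 - \left(0 + 0 - 5 \sqrt{5}\right) = -257093 - - 5 \sqrt{5} = -257093 + 5 \sqrt{5}$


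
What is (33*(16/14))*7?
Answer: 264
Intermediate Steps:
(33*(16/14))*7 = (33*(16*(1/14)))*7 = (33*(8/7))*7 = (264/7)*7 = 264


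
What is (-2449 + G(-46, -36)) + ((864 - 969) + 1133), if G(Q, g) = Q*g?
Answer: 235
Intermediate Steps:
(-2449 + G(-46, -36)) + ((864 - 969) + 1133) = (-2449 - 46*(-36)) + ((864 - 969) + 1133) = (-2449 + 1656) + (-105 + 1133) = -793 + 1028 = 235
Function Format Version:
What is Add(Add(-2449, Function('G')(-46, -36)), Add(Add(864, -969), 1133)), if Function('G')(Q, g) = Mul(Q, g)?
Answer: 235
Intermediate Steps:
Add(Add(-2449, Function('G')(-46, -36)), Add(Add(864, -969), 1133)) = Add(Add(-2449, Mul(-46, -36)), Add(Add(864, -969), 1133)) = Add(Add(-2449, 1656), Add(-105, 1133)) = Add(-793, 1028) = 235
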